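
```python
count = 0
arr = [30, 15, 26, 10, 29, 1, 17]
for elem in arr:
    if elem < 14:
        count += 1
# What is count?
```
Trace:
  count=0
  count=0, elem=30
  count=0, elem=15
  count=0, elem=26
  count=1, elem=10
  count=1, elem=29
  count=2, elem=1
  count=2, elem=17

Final answer: 2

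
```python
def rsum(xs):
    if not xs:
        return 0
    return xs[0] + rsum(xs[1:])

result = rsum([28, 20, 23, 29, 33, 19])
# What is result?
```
Call trace:
rsum(xs=[28, 20, 23, 29, 33, 19])
  rsum(xs=[20, 23, 29, 33, 19])
    rsum(xs=[23, 29, 33, 19])
      rsum(xs=[29, 33, 19])
        rsum(xs=[33, 19])
          rsum(xs=[19])
            rsum(xs=[])
            -> return 0
          -> return 19
        -> return 52
      -> return 81
    -> return 104
  -> return 124
-> return 152

Final answer: 152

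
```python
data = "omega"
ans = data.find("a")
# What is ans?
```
Trace:
  data='omega'
  data='omega', ans=4

Final answer: 4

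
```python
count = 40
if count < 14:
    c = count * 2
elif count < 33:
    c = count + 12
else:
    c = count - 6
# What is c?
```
Trace:
  count=40
  count=40, c=34

Final answer: 34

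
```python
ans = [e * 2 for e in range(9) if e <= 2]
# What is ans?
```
Trace:
  e=0
  e=1
  e=2
  e=3
  e=4
  e=5
  e=6
  e=7
  e=8
  ans=[0, 2, 4]

Final answer: [0, 2, 4]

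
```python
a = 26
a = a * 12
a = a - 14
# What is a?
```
Trace:
  a=26
  a=312
  a=298

Final answer: 298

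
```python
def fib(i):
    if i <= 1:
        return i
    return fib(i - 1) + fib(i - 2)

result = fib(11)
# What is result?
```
Call trace (a repeated sub-call is expanded the first time; later identical calls just restate its return value):
fib(i=11)
  fib(i=10)
    fib(i=9)
      fib(i=8)
        fib(i=7)
          fib(i=6)
            fib(i=5)
              fib(i=4)
                fib(i=3)
                  fib(i=2)
                    fib(i=1)
                    -> return 1
                    fib(i=0)
                    -> return 0
                  -> return 1
                  fib(i=1)
                  -> return 1
                -> return 2
                fib(i=2) -> return 1  (same call as traced above)
              -> return 3
              fib(i=3) -> return 2  (same call as traced above)
            -> return 5
            fib(i=4) -> return 3  (same call as traced above)
          -> return 8
          fib(i=5) -> return 5  (same call as traced above)
        -> return 13
        fib(i=6) -> return 8  (same call as traced above)
      -> return 21
      fib(i=7) -> return 13  (same call as traced above)
    -> return 34
    fib(i=8) -> return 21  (same call as traced above)
  -> return 55
  fib(i=9) -> return 34  (same call as traced above)
-> return 89

Final answer: 89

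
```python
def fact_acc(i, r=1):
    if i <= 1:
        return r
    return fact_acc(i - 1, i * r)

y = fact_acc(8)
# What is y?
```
Call trace:
fact_acc(i=8, r=1)
  fact_acc(i=7, r=8)
    fact_acc(i=6, r=56)
      fact_acc(i=5, r=336)
        fact_acc(i=4, r=1680)
          fact_acc(i=3, r=6720)
            fact_acc(i=2, r=20160)
              fact_acc(i=1, r=40320)
              -> return 40320
            -> return 40320
          -> return 40320
        -> return 40320
      -> return 40320
    -> return 40320
  -> return 40320
-> return 40320

Final answer: 40320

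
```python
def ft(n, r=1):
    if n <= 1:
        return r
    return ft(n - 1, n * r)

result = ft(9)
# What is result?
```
Call trace:
ft(n=9, r=1)
  ft(n=8, r=9)
    ft(n=7, r=72)
      ft(n=6, r=504)
        ft(n=5, r=3024)
          ft(n=4, r=15120)
            ft(n=3, r=60480)
              ft(n=2, r=181440)
                ft(n=1, r=362880)
                -> return 362880
              -> return 362880
            -> return 362880
          -> return 362880
        -> return 362880
      -> return 362880
    -> return 362880
  -> return 362880
-> return 362880

Final answer: 362880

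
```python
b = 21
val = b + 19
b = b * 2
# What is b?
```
Trace:
  b=21
  b=21, val=40
  b=42, val=40

Final answer: 42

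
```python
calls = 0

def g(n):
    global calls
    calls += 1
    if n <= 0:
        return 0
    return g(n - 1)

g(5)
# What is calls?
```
Call trace:
g(n=5)
  g(n=4)
    g(n=3)
      g(n=2)
        g(n=1)
          g(n=0)
          -> return 0
        -> return 0
      -> return 0
    -> return 0
  -> return 0
-> return 0

calls is incremented once per call. g is entered once for each n = 5, 4, 3, 2, 1, 0 (the n <= 0 call returns without recursing), i.e. 5 + 1 calls.
calls = 6

Final answer: 6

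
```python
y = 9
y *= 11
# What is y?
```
Trace:
  y=9
  y=99

Final answer: 99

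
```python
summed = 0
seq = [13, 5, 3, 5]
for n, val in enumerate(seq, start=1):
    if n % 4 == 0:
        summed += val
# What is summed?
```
Trace:
  summed=0
  summed=0, n=1, val=13
  summed=0, n=2, val=5
  summed=0, n=3, val=3
  summed=5, n=4, val=5

Final answer: 5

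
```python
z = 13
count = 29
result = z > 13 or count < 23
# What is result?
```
Trace:
  z=13
  z=13, count=29
  z=13, count=29, result=False

Final answer: False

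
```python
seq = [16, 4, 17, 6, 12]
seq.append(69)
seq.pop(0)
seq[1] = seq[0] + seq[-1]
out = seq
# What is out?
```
Trace:
  seq=[16, 4, 17, 6, 12]
  seq=[16, 4, 17, 6, 12, 69]
  seq=[4, 17, 6, 12, 69]
  seq=[4, 73, 6, 12, 69]
  seq=[4, 73, 6, 12, 69], out=[4, 73, 6, 12, 69]

Final answer: [4, 73, 6, 12, 69]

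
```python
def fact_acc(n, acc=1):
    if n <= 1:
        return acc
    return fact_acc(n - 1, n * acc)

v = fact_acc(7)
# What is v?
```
Call trace:
fact_acc(n=7, acc=1)
  fact_acc(n=6, acc=7)
    fact_acc(n=5, acc=42)
      fact_acc(n=4, acc=210)
        fact_acc(n=3, acc=840)
          fact_acc(n=2, acc=2520)
            fact_acc(n=1, acc=5040)
            -> return 5040
          -> return 5040
        -> return 5040
      -> return 5040
    -> return 5040
  -> return 5040
-> return 5040

Final answer: 5040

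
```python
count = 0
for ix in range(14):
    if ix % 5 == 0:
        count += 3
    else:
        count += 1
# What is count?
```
Trace:
  count=0
  count=3, ix=0
  count=4, ix=1
  count=5, ix=2
  count=6, ix=3
  count=7, ix=4
  count=10, ix=5
  count=11, ix=6
  count=12, ix=7
  count=13, ix=8
  count=14, ix=9
  count=17, ix=10
  count=18, ix=11
  count=19, ix=12
  count=20, ix=13

Final answer: 20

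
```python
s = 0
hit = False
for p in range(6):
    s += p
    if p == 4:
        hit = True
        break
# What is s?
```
Trace:
  s=0
  s=0, hit=False
  s=0, hit=False, p=0
  s=1, hit=False, p=1
  s=3, hit=False, p=2
  s=6, hit=False, p=3
  s=10, hit=True, p=4

Final answer: 10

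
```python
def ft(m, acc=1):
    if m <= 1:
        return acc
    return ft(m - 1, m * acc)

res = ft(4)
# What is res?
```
Call trace:
ft(m=4, acc=1)
  ft(m=3, acc=4)
    ft(m=2, acc=12)
      ft(m=1, acc=24)
      -> return 24
    -> return 24
  -> return 24
-> return 24

Final answer: 24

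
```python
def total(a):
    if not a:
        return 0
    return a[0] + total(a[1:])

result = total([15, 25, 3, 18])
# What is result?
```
Call trace:
total(a=[15, 25, 3, 18])
  total(a=[25, 3, 18])
    total(a=[3, 18])
      total(a=[18])
        total(a=[])
        -> return 0
      -> return 18
    -> return 21
  -> return 46
-> return 61

Final answer: 61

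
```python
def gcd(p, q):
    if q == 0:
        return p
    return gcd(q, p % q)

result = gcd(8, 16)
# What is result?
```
Call trace:
gcd(p=8, q=16)
  gcd(p=16, q=8)
    gcd(p=8, q=0)
    -> return 8
  -> return 8
-> return 8

Final answer: 8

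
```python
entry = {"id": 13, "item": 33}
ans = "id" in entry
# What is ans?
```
Trace:
  entry={'id': 13, 'item': 33}
  entry={'id': 13, 'item': 33}, ans=True

Final answer: True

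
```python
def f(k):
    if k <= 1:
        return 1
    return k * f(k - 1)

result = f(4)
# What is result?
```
Call trace:
f(k=4)
  f(k=3)
    f(k=2)
      f(k=1)
      -> return 1
    -> return 2
  -> return 6
-> return 24

Final answer: 24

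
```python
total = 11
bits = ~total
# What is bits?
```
Trace:
  total=11
  total=11, bits=-12

Final answer: -12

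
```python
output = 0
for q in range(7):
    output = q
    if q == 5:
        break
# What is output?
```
Trace:
  output=0
  output=0, q=0
  output=1, q=1
  output=2, q=2
  output=3, q=3
  output=4, q=4
  output=5, q=5

Final answer: 5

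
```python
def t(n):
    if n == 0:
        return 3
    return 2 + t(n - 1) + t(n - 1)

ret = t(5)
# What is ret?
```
Call trace (a repeated sub-call is expanded the first time; later identical calls just restate its return value):
t(n=5)
  t(n=4)
    t(n=3)
      t(n=2)
        t(n=1)
          t(n=0)
          -> return 3
          t(n=0)
          -> return 3
        -> return 8
        t(n=1) -> return 8  (same call as traced above)
      -> return 18
      t(n=2) -> return 18  (same call as traced above)
    -> return 38
    t(n=3) -> return 38  (same call as traced above)
  -> return 78
  t(n=4) -> return 78  (same call as traced above)
-> return 158

Final answer: 158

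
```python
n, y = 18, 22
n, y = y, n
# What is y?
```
Trace:
  n=18, y=22
  n=22, y=18

Final answer: 18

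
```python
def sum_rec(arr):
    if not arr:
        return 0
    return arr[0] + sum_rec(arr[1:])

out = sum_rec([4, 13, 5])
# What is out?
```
Call trace:
sum_rec(arr=[4, 13, 5])
  sum_rec(arr=[13, 5])
    sum_rec(arr=[5])
      sum_rec(arr=[])
      -> return 0
    -> return 5
  -> return 18
-> return 22

Final answer: 22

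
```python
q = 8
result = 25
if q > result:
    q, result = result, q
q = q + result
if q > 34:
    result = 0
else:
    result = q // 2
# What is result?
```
Trace:
  q=8
  q=8, result=25
  q=8, result=25
  q=33, result=25
  q=33, result=16

Final answer: 16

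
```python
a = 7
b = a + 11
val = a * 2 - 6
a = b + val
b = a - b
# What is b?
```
Trace:
  a=7
  a=7, b=18
  a=7, b=18, val=8
  a=26, b=18, val=8
  a=26, b=8, val=8

Final answer: 8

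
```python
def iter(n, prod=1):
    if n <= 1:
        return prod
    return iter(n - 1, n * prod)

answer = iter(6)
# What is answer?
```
Call trace:
iter(n=6, prod=1)
  iter(n=5, prod=6)
    iter(n=4, prod=30)
      iter(n=3, prod=120)
        iter(n=2, prod=360)
          iter(n=1, prod=720)
          -> return 720
        -> return 720
      -> return 720
    -> return 720
  -> return 720
-> return 720

Final answer: 720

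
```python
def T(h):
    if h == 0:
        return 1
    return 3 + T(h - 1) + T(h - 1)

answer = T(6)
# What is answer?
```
Call trace (a repeated sub-call is expanded the first time; later identical calls just restate its return value):
T(h=6)
  T(h=5)
    T(h=4)
      T(h=3)
        T(h=2)
          T(h=1)
            T(h=0)
            -> return 1
            T(h=0)
            -> return 1
          -> return 5
          T(h=1) -> return 5  (same call as traced above)
        -> return 13
        T(h=2) -> return 13  (same call as traced above)
      -> return 29
      T(h=3) -> return 29  (same call as traced above)
    -> return 61
    T(h=4) -> return 61  (same call as traced above)
  -> return 125
  T(h=5) -> return 125  (same call as traced above)
-> return 253

Final answer: 253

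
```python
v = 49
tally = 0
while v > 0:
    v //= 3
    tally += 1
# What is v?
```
Trace:
  v=49
  v=49, tally=0
  v=16, tally=1
  v=5, tally=2
  v=1, tally=3
  v=0, tally=4

Final answer: 0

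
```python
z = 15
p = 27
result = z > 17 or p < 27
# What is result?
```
Trace:
  z=15
  z=15, p=27
  z=15, p=27, result=False

Final answer: False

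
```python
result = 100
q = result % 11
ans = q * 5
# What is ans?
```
Trace:
  result=100
  result=100, q=1
  result=100, q=1, ans=5

Final answer: 5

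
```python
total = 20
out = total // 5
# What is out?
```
Trace:
  total=20
  total=20, out=4

Final answer: 4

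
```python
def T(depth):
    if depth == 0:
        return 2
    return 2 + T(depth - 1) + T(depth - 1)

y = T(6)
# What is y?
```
Call trace (a repeated sub-call is expanded the first time; later identical calls just restate its return value):
T(depth=6)
  T(depth=5)
    T(depth=4)
      T(depth=3)
        T(depth=2)
          T(depth=1)
            T(depth=0)
            -> return 2
            T(depth=0)
            -> return 2
          -> return 6
          T(depth=1) -> return 6  (same call as traced above)
        -> return 14
        T(depth=2) -> return 14  (same call as traced above)
      -> return 30
      T(depth=3) -> return 30  (same call as traced above)
    -> return 62
    T(depth=4) -> return 62  (same call as traced above)
  -> return 126
  T(depth=5) -> return 126  (same call as traced above)
-> return 254

Final answer: 254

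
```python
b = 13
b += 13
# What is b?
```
Trace:
  b=13
  b=26

Final answer: 26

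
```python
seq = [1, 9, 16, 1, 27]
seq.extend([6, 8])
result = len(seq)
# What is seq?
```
Trace:
  seq=[1, 9, 16, 1, 27]
  seq=[1, 9, 16, 1, 27, 6, 8]
  seq=[1, 9, 16, 1, 27, 6, 8], result=7

Final answer: [1, 9, 16, 1, 27, 6, 8]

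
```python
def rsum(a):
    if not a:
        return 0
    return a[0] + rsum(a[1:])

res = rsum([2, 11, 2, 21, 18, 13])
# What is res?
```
Call trace:
rsum(a=[2, 11, 2, 21, 18, 13])
  rsum(a=[11, 2, 21, 18, 13])
    rsum(a=[2, 21, 18, 13])
      rsum(a=[21, 18, 13])
        rsum(a=[18, 13])
          rsum(a=[13])
            rsum(a=[])
            -> return 0
          -> return 13
        -> return 31
      -> return 52
    -> return 54
  -> return 65
-> return 67

Final answer: 67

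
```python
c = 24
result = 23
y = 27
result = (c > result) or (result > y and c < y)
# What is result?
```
Trace:
  c=24
  c=24, result=23
  c=24, result=23, y=27
  c=24, result=True, y=27

Final answer: True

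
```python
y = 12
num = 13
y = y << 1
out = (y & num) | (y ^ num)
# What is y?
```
Trace:
  y=12
  y=12, num=13
  y=24, num=13
  y=24, num=13, out=29

Final answer: 24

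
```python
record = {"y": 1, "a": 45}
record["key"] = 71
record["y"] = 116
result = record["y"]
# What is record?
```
Trace:
  record={'y': 1, 'a': 45}
  record={'y': 1, 'a': 45, 'key': 71}
  record={'y': 116, 'a': 45, 'key': 71}
  record={'y': 116, 'a': 45, 'key': 71}, result=116

Final answer: {'y': 116, 'a': 45, 'key': 71}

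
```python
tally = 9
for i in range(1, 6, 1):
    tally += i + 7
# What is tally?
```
Trace:
  tally=9
  tally=17, i=1
  tally=26, i=2
  tally=36, i=3
  tally=47, i=4
  tally=59, i=5

Final answer: 59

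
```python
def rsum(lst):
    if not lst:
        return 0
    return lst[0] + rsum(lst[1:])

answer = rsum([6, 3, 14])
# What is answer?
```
Call trace:
rsum(lst=[6, 3, 14])
  rsum(lst=[3, 14])
    rsum(lst=[14])
      rsum(lst=[])
      -> return 0
    -> return 14
  -> return 17
-> return 23

Final answer: 23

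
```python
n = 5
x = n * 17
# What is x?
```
Trace:
  n=5
  n=5, x=85

Final answer: 85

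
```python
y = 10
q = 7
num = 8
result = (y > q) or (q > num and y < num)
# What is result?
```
Trace:
  y=10
  y=10, q=7
  y=10, q=7, num=8
  y=10, q=7, num=8, result=True

Final answer: True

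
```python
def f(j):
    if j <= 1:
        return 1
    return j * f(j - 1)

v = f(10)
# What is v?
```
Call trace:
f(j=10)
  f(j=9)
    f(j=8)
      f(j=7)
        f(j=6)
          f(j=5)
            f(j=4)
              f(j=3)
                f(j=2)
                  f(j=1)
                  -> return 1
                -> return 2
              -> return 6
            -> return 24
          -> return 120
        -> return 720
      -> return 5040
    -> return 40320
  -> return 362880
-> return 3628800

Final answer: 3628800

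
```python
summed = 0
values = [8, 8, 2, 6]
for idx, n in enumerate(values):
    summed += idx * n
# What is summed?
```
Trace:
  summed=0
  summed=0, idx=0, n=8
  summed=8, idx=1, n=8
  summed=12, idx=2, n=2
  summed=30, idx=3, n=6

Final answer: 30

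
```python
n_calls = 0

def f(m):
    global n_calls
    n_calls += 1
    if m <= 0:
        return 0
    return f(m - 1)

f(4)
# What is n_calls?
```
Call trace:
f(m=4)
  f(m=3)
    f(m=2)
      f(m=1)
        f(m=0)
        -> return 0
      -> return 0
    -> return 0
  -> return 0
-> return 0

n_calls is incremented once per call. f is entered once for each m = 4, 3, 2, 1, 0 (the m <= 0 call returns without recursing), i.e. 4 + 1 calls.
n_calls = 5

Final answer: 5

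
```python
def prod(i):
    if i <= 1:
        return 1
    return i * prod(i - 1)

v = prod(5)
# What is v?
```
Call trace:
prod(i=5)
  prod(i=4)
    prod(i=3)
      prod(i=2)
        prod(i=1)
        -> return 1
      -> return 2
    -> return 6
  -> return 24
-> return 120

Final answer: 120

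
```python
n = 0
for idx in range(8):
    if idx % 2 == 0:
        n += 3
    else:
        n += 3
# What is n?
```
Trace:
  n=0
  n=3, idx=0
  n=6, idx=1
  n=9, idx=2
  n=12, idx=3
  n=15, idx=4
  n=18, idx=5
  n=21, idx=6
  n=24, idx=7

Final answer: 24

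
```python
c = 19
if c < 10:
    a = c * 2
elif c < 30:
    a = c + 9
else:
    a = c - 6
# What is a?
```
Trace:
  c=19
  c=19, a=28

Final answer: 28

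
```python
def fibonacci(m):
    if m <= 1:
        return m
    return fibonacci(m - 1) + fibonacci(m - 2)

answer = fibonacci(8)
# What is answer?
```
Call trace (a repeated sub-call is expanded the first time; later identical calls just restate its return value):
fibonacci(m=8)
  fibonacci(m=7)
    fibonacci(m=6)
      fibonacci(m=5)
        fibonacci(m=4)
          fibonacci(m=3)
            fibonacci(m=2)
              fibonacci(m=1)
              -> return 1
              fibonacci(m=0)
              -> return 0
            -> return 1
            fibonacci(m=1)
            -> return 1
          -> return 2
          fibonacci(m=2) -> return 1  (same call as traced above)
        -> return 3
        fibonacci(m=3) -> return 2  (same call as traced above)
      -> return 5
      fibonacci(m=4) -> return 3  (same call as traced above)
    -> return 8
    fibonacci(m=5) -> return 5  (same call as traced above)
  -> return 13
  fibonacci(m=6) -> return 8  (same call as traced above)
-> return 21

Final answer: 21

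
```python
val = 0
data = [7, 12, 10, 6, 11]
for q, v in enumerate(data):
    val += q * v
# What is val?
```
Trace:
  val=0
  val=0, q=0, v=7
  val=12, q=1, v=12
  val=32, q=2, v=10
  val=50, q=3, v=6
  val=94, q=4, v=11

Final answer: 94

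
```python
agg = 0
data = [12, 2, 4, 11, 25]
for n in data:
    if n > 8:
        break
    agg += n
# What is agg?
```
Trace:
  agg=0
  agg=0, n=12

Final answer: 0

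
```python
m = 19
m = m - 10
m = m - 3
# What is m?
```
Trace:
  m=19
  m=9
  m=6

Final answer: 6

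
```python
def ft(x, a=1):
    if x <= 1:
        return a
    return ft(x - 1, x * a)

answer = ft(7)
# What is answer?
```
Call trace:
ft(x=7, a=1)
  ft(x=6, a=7)
    ft(x=5, a=42)
      ft(x=4, a=210)
        ft(x=3, a=840)
          ft(x=2, a=2520)
            ft(x=1, a=5040)
            -> return 5040
          -> return 5040
        -> return 5040
      -> return 5040
    -> return 5040
  -> return 5040
-> return 5040

Final answer: 5040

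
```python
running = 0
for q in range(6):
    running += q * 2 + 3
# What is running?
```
Trace:
  running=0
  running=3, q=0
  running=8, q=1
  running=15, q=2
  running=24, q=3
  running=35, q=4
  running=48, q=5

Final answer: 48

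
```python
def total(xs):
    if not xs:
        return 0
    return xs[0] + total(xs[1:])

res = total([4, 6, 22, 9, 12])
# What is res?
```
Call trace:
total(xs=[4, 6, 22, 9, 12])
  total(xs=[6, 22, 9, 12])
    total(xs=[22, 9, 12])
      total(xs=[9, 12])
        total(xs=[12])
          total(xs=[])
          -> return 0
        -> return 12
      -> return 21
    -> return 43
  -> return 49
-> return 53

Final answer: 53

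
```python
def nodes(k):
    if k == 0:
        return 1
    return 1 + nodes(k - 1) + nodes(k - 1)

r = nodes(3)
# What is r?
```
Call trace (a repeated sub-call is expanded the first time; later identical calls just restate its return value):
nodes(k=3)
  nodes(k=2)
    nodes(k=1)
      nodes(k=0)
      -> return 1
      nodes(k=0)
      -> return 1
    -> return 3
    nodes(k=1) -> return 3  (same call as traced above)
  -> return 7
  nodes(k=2) -> return 7  (same call as traced above)
-> return 15

Final answer: 15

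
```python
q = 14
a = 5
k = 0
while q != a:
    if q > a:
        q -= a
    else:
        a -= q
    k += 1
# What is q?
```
Trace:
  q=14
  q=14, a=5
  q=14, a=5, k=0
  q=9, a=5, k=1
  q=4, a=5, k=2
  q=4, a=1, k=3
  q=3, a=1, k=4
  q=2, a=1, k=5
  q=1, a=1, k=6

Final answer: 1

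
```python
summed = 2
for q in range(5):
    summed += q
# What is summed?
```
Trace:
  summed=2
  summed=2, q=0
  summed=3, q=1
  summed=5, q=2
  summed=8, q=3
  summed=12, q=4

Final answer: 12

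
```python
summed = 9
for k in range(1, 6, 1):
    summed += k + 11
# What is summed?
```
Trace:
  summed=9
  summed=21, k=1
  summed=34, k=2
  summed=48, k=3
  summed=63, k=4
  summed=79, k=5

Final answer: 79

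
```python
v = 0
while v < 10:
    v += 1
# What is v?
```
Trace:
  v=0
  v=1
  v=2
  v=3
  v=4
  v=5
  v=6
  v=7
  v=8
  v=9
  v=10

Final answer: 10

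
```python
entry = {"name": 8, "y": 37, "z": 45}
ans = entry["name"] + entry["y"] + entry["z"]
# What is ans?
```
Trace:
  entry={'name': 8, 'y': 37, 'z': 45}
  entry={'name': 8, 'y': 37, 'z': 45}, ans=90

Final answer: 90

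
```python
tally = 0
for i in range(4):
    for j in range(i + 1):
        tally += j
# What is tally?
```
Trace:
  tally=0
  tally=0, i=0, j=0
  tally=0, i=1, j=0
  tally=1, i=1, j=1
  tally=1, i=2, j=0
  tally=2, i=2, j=1
  tally=4, i=2, j=2
  tally=4, i=3, j=0
  tally=5, i=3, j=1
  tally=7, i=3, j=2
  tally=10, i=3, j=3

Final answer: 10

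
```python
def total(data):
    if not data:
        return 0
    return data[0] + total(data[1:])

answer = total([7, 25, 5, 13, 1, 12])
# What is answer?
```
Call trace:
total(data=[7, 25, 5, 13, 1, 12])
  total(data=[25, 5, 13, 1, 12])
    total(data=[5, 13, 1, 12])
      total(data=[13, 1, 12])
        total(data=[1, 12])
          total(data=[12])
            total(data=[])
            -> return 0
          -> return 12
        -> return 13
      -> return 26
    -> return 31
  -> return 56
-> return 63

Final answer: 63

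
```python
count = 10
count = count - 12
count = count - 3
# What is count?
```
Trace:
  count=10
  count=-2
  count=-5

Final answer: -5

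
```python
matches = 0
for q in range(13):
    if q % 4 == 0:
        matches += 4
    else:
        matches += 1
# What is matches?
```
Trace:
  matches=0
  matches=4, q=0
  matches=5, q=1
  matches=6, q=2
  matches=7, q=3
  matches=11, q=4
  matches=12, q=5
  matches=13, q=6
  matches=14, q=7
  matches=18, q=8
  matches=19, q=9
  matches=20, q=10
  matches=21, q=11
  matches=25, q=12

Final answer: 25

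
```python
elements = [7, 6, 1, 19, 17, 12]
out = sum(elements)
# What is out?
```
Trace:
  elements=[7, 6, 1, 19, 17, 12]
  elements=[7, 6, 1, 19, 17, 12], out=62

Final answer: 62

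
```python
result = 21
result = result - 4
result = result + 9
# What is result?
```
Trace:
  result=21
  result=17
  result=26

Final answer: 26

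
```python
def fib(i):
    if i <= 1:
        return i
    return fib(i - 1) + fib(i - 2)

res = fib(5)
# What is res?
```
Call trace (a repeated sub-call is expanded the first time; later identical calls just restate its return value):
fib(i=5)
  fib(i=4)
    fib(i=3)
      fib(i=2)
        fib(i=1)
        -> return 1
        fib(i=0)
        -> return 0
      -> return 1
      fib(i=1)
      -> return 1
    -> return 2
    fib(i=2) -> return 1  (same call as traced above)
  -> return 3
  fib(i=3) -> return 2  (same call as traced above)
-> return 5

Final answer: 5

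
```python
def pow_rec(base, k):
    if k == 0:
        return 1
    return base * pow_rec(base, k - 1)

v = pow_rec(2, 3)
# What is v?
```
Call trace:
pow_rec(base=2, k=3)
  pow_rec(base=2, k=2)
    pow_rec(base=2, k=1)
      pow_rec(base=2, k=0)
      -> return 1
    -> return 2
  -> return 4
-> return 8

Final answer: 8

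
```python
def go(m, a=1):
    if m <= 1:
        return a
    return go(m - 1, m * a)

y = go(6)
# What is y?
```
Call trace:
go(m=6, a=1)
  go(m=5, a=6)
    go(m=4, a=30)
      go(m=3, a=120)
        go(m=2, a=360)
          go(m=1, a=720)
          -> return 720
        -> return 720
      -> return 720
    -> return 720
  -> return 720
-> return 720

Final answer: 720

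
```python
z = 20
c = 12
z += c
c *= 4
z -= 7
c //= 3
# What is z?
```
Trace:
  z=20
  z=20, c=12
  z=32, c=12
  z=32, c=48
  z=25, c=48
  z=25, c=16

Final answer: 25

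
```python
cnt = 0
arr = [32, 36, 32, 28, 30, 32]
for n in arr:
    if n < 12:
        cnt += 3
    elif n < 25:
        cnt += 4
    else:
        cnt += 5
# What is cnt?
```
Trace:
  cnt=0
  cnt=5, n=32
  cnt=10, n=36
  cnt=15, n=32
  cnt=20, n=28
  cnt=25, n=30
  cnt=30, n=32

Final answer: 30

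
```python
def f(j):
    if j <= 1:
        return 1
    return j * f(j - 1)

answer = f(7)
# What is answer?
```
Call trace:
f(j=7)
  f(j=6)
    f(j=5)
      f(j=4)
        f(j=3)
          f(j=2)
            f(j=1)
            -> return 1
          -> return 2
        -> return 6
      -> return 24
    -> return 120
  -> return 720
-> return 5040

Final answer: 5040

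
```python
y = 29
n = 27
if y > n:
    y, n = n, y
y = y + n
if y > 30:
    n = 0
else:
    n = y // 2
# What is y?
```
Trace:
  y=29
  y=29, n=27
  y=27, n=29
  y=56, n=29
  y=56, n=0

Final answer: 56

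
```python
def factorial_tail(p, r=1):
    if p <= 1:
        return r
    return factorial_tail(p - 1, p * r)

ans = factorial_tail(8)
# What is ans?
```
Call trace:
factorial_tail(p=8, r=1)
  factorial_tail(p=7, r=8)
    factorial_tail(p=6, r=56)
      factorial_tail(p=5, r=336)
        factorial_tail(p=4, r=1680)
          factorial_tail(p=3, r=6720)
            factorial_tail(p=2, r=20160)
              factorial_tail(p=1, r=40320)
              -> return 40320
            -> return 40320
          -> return 40320
        -> return 40320
      -> return 40320
    -> return 40320
  -> return 40320
-> return 40320

Final answer: 40320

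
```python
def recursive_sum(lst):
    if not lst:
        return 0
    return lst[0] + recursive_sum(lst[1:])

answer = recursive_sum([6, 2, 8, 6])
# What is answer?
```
Call trace:
recursive_sum(lst=[6, 2, 8, 6])
  recursive_sum(lst=[2, 8, 6])
    recursive_sum(lst=[8, 6])
      recursive_sum(lst=[6])
        recursive_sum(lst=[])
        -> return 0
      -> return 6
    -> return 14
  -> return 16
-> return 22

Final answer: 22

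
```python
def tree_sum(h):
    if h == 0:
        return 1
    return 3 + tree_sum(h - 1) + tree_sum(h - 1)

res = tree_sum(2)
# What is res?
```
Call trace (a repeated sub-call is expanded the first time; later identical calls just restate its return value):
tree_sum(h=2)
  tree_sum(h=1)
    tree_sum(h=0)
    -> return 1
    tree_sum(h=0)
    -> return 1
  -> return 5
  tree_sum(h=1) -> return 5  (same call as traced above)
-> return 13

Final answer: 13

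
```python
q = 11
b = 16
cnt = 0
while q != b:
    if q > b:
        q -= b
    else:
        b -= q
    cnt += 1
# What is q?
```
Trace:
  q=11
  q=11, b=16
  q=11, b=16, cnt=0
  q=11, b=5, cnt=1
  q=6, b=5, cnt=2
  q=1, b=5, cnt=3
  q=1, b=4, cnt=4
  q=1, b=3, cnt=5
  q=1, b=2, cnt=6
  q=1, b=1, cnt=7

Final answer: 1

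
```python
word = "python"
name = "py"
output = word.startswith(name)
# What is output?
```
Trace:
  word='python'
  word='python', name='py'
  word='python', name='py', output=True

Final answer: True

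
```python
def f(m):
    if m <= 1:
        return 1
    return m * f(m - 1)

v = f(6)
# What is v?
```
Call trace:
f(m=6)
  f(m=5)
    f(m=4)
      f(m=3)
        f(m=2)
          f(m=1)
          -> return 1
        -> return 2
      -> return 6
    -> return 24
  -> return 120
-> return 720

Final answer: 720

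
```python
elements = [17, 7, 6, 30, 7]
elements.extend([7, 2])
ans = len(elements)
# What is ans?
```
Trace:
  elements=[17, 7, 6, 30, 7]
  elements=[17, 7, 6, 30, 7, 7, 2]
  elements=[17, 7, 6, 30, 7, 7, 2], ans=7

Final answer: 7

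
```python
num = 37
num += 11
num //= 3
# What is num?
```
Trace:
  num=37
  num=48
  num=16

Final answer: 16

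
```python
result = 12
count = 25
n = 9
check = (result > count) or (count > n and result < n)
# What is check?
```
Trace:
  result=12
  result=12, count=25
  result=12, count=25, n=9
  result=12, count=25, n=9, check=False

Final answer: False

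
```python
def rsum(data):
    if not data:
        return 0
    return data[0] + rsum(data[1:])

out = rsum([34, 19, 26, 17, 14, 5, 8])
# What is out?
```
Call trace:
rsum(data=[34, 19, 26, 17, 14, 5, 8])
  rsum(data=[19, 26, 17, 14, 5, 8])
    rsum(data=[26, 17, 14, 5, 8])
      rsum(data=[17, 14, 5, 8])
        rsum(data=[14, 5, 8])
          rsum(data=[5, 8])
            rsum(data=[8])
              rsum(data=[])
              -> return 0
            -> return 8
          -> return 13
        -> return 27
      -> return 44
    -> return 70
  -> return 89
-> return 123

Final answer: 123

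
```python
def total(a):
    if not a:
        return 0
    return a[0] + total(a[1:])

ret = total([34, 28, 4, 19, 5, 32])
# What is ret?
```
Call trace:
total(a=[34, 28, 4, 19, 5, 32])
  total(a=[28, 4, 19, 5, 32])
    total(a=[4, 19, 5, 32])
      total(a=[19, 5, 32])
        total(a=[5, 32])
          total(a=[32])
            total(a=[])
            -> return 0
          -> return 32
        -> return 37
      -> return 56
    -> return 60
  -> return 88
-> return 122

Final answer: 122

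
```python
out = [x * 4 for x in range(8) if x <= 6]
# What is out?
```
Trace:
  x=0
  x=1
  x=2
  x=3
  x=4
  x=5
  x=6
  x=7
  out=[0, 4, 8, 12, 16, 20, 24]

Final answer: [0, 4, 8, 12, 16, 20, 24]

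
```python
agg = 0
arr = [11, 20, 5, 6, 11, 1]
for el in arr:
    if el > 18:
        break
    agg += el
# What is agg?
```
Trace:
  agg=0
  agg=11, el=11
  agg=11, el=20

Final answer: 11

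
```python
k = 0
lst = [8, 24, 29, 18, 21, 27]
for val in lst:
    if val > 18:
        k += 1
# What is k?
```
Trace:
  k=0
  k=0, val=8
  k=1, val=24
  k=2, val=29
  k=2, val=18
  k=3, val=21
  k=4, val=27

Final answer: 4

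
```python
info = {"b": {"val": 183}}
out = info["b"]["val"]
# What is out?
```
Trace:
  info={'b': {'val': 183}}
  info={'b': {'val': 183}}, out=183

Final answer: 183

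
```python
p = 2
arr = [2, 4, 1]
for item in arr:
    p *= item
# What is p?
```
Trace:
  p=2
  p=4, item=2
  p=16, item=4
  p=16, item=1

Final answer: 16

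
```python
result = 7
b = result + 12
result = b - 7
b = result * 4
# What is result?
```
Trace:
  result=7
  result=7, b=19
  result=12, b=19
  result=12, b=48

Final answer: 12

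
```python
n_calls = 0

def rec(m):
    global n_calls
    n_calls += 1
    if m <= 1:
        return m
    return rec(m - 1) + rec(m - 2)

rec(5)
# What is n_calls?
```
Call trace (a repeated sub-call is expanded the first time; later identical calls just restate its return value):
rec(m=5)
  rec(m=4)
    rec(m=3)
      rec(m=2)
        rec(m=1)
        -> return 1
        rec(m=0)
        -> return 0
      -> return 1
      rec(m=1)
      -> return 1
    -> return 2
    rec(m=2) -> return 1  (same call as traced above)
  -> return 3
  rec(m=3) -> return 2  (same call as traced above)
-> return 5

n_calls is incremented once per call, so count the calls in each subtree. Let C(m) = number of calls made by rec(m).
C(0) = C(1) = 1 (base case, no recursion); C(m) = 1 + C(m - 1) + C(m - 2) otherwise.
C(2) = 1 + C(1) + C(0) = 1 + 1 + 1 = 3
C(3) = 1 + C(2) + C(1) = 1 + 3 + 1 = 5
C(4) = 1 + C(3) + C(2) = 1 + 5 + 3 = 9
C(5) = 1 + C(4) + C(3) = 1 + 9 + 5 = 15
n_calls = C(5) = 15

Final answer: 15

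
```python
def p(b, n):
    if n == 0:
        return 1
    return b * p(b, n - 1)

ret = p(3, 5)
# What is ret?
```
Call trace:
p(b=3, n=5)
  p(b=3, n=4)
    p(b=3, n=3)
      p(b=3, n=2)
        p(b=3, n=1)
          p(b=3, n=0)
          -> return 1
        -> return 3
      -> return 9
    -> return 27
  -> return 81
-> return 243

Final answer: 243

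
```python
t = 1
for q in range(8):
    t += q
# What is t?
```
Trace:
  t=1
  t=1, q=0
  t=2, q=1
  t=4, q=2
  t=7, q=3
  t=11, q=4
  t=16, q=5
  t=22, q=6
  t=29, q=7

Final answer: 29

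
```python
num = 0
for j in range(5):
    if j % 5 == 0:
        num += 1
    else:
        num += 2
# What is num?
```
Trace:
  num=0
  num=1, j=0
  num=3, j=1
  num=5, j=2
  num=7, j=3
  num=9, j=4

Final answer: 9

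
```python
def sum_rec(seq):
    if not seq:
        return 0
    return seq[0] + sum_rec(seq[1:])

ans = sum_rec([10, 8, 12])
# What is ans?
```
Call trace:
sum_rec(seq=[10, 8, 12])
  sum_rec(seq=[8, 12])
    sum_rec(seq=[12])
      sum_rec(seq=[])
      -> return 0
    -> return 12
  -> return 20
-> return 30

Final answer: 30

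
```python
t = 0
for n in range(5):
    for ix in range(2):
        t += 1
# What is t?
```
Trace:
  t=0
  t=1, n=0, ix=0
  t=2, n=0, ix=1
  t=3, n=1, ix=0
  t=4, n=1, ix=1
  t=5, n=2, ix=0
  t=6, n=2, ix=1
  t=7, n=3, ix=0
  t=8, n=3, ix=1
  t=9, n=4, ix=0
  t=10, n=4, ix=1

Final answer: 10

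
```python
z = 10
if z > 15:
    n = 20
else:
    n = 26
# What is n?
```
Trace:
  z=10
  z=10, n=26

Final answer: 26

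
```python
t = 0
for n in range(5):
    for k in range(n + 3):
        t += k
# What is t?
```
Trace:
  t=0
  t=0, n=0, k=0
  t=1, n=0, k=1
  t=3, n=0, k=2
  t=3, n=1, k=0
  t=4, n=1, k=1
  t=6, n=1, k=2
  t=9, n=1, k=3
  t=9, n=2, k=0
  t=10, n=2, k=1
  t=12, n=2, k=2
  t=15, n=2, k=3
  t=19, n=2, k=4
  t=19, n=3, k=0
  t=20, n=3, k=1
  t=22, n=3, k=2
  t=25, n=3, k=3
  t=29, n=3, k=4
  t=34, n=3, k=5
  t=34, n=4, k=0
  t=35, n=4, k=1
  t=37, n=4, k=2
  t=40, n=4, k=3
  t=44, n=4, k=4
  t=49, n=4, k=5
  t=55, n=4, k=6

Final answer: 55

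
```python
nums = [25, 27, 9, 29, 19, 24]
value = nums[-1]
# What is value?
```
Trace:
  nums=[25, 27, 9, 29, 19, 24]
  nums=[25, 27, 9, 29, 19, 24], value=24

Final answer: 24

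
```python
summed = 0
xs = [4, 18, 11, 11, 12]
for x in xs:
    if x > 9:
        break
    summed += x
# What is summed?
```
Trace:
  summed=0
  summed=4, x=4
  summed=4, x=18

Final answer: 4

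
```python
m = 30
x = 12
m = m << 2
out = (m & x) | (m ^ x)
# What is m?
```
Trace:
  m=30
  m=30, x=12
  m=120, x=12
  m=120, x=12, out=124

Final answer: 120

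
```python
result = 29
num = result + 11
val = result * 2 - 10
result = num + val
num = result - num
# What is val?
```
Trace:
  result=29
  result=29, num=40
  result=29, num=40, val=48
  result=88, num=40, val=48
  result=88, num=48, val=48

Final answer: 48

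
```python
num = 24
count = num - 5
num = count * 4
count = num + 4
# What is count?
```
Trace:
  num=24
  num=24, count=19
  num=76, count=19
  num=76, count=80

Final answer: 80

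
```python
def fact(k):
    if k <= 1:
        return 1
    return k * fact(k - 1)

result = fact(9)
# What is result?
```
Call trace:
fact(k=9)
  fact(k=8)
    fact(k=7)
      fact(k=6)
        fact(k=5)
          fact(k=4)
            fact(k=3)
              fact(k=2)
                fact(k=1)
                -> return 1
              -> return 2
            -> return 6
          -> return 24
        -> return 120
      -> return 720
    -> return 5040
  -> return 40320
-> return 362880

Final answer: 362880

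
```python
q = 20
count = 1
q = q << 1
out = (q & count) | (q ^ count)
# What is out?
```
Trace:
  q=20
  q=20, count=1
  q=40, count=1
  q=40, count=1, out=41

Final answer: 41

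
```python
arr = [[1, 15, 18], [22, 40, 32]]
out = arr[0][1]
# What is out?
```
Trace:
  arr=[[1, 15, 18], [22, 40, 32]]
  arr=[[1, 15, 18], [22, 40, 32]], out=15

Final answer: 15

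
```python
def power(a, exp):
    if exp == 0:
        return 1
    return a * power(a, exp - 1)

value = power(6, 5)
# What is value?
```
Call trace:
power(a=6, exp=5)
  power(a=6, exp=4)
    power(a=6, exp=3)
      power(a=6, exp=2)
        power(a=6, exp=1)
          power(a=6, exp=0)
          -> return 1
        -> return 6
      -> return 36
    -> return 216
  -> return 1296
-> return 7776

Final answer: 7776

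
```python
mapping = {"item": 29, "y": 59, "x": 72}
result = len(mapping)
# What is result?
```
Trace:
  mapping={'item': 29, 'y': 59, 'x': 72}
  mapping={'item': 29, 'y': 59, 'x': 72}, result=3

Final answer: 3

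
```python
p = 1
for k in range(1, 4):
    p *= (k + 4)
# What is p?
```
Trace:
  p=1
  p=5, k=1
  p=30, k=2
  p=210, k=3

Final answer: 210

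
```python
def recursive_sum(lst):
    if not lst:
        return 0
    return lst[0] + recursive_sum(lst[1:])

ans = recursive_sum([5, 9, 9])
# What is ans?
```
Call trace:
recursive_sum(lst=[5, 9, 9])
  recursive_sum(lst=[9, 9])
    recursive_sum(lst=[9])
      recursive_sum(lst=[])
      -> return 0
    -> return 9
  -> return 18
-> return 23

Final answer: 23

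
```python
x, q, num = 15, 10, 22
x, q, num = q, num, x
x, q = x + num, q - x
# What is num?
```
Trace:
  x=15, q=10, num=22
  x=10, q=22, num=15
  x=25, q=12, num=15

Final answer: 15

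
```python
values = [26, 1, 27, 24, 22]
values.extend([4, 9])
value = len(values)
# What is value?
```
Trace:
  values=[26, 1, 27, 24, 22]
  values=[26, 1, 27, 24, 22, 4, 9]
  values=[26, 1, 27, 24, 22, 4, 9], value=7

Final answer: 7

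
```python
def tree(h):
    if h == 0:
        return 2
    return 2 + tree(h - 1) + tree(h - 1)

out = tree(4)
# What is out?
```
Call trace (a repeated sub-call is expanded the first time; later identical calls just restate its return value):
tree(h=4)
  tree(h=3)
    tree(h=2)
      tree(h=1)
        tree(h=0)
        -> return 2
        tree(h=0)
        -> return 2
      -> return 6
      tree(h=1) -> return 6  (same call as traced above)
    -> return 14
    tree(h=2) -> return 14  (same call as traced above)
  -> return 30
  tree(h=3) -> return 30  (same call as traced above)
-> return 62

Final answer: 62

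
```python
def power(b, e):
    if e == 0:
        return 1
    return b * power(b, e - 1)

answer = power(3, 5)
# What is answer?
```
Call trace:
power(b=3, e=5)
  power(b=3, e=4)
    power(b=3, e=3)
      power(b=3, e=2)
        power(b=3, e=1)
          power(b=3, e=0)
          -> return 1
        -> return 3
      -> return 9
    -> return 27
  -> return 81
-> return 243

Final answer: 243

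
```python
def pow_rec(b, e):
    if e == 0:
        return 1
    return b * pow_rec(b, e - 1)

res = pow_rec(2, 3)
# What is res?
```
Call trace:
pow_rec(b=2, e=3)
  pow_rec(b=2, e=2)
    pow_rec(b=2, e=1)
      pow_rec(b=2, e=0)
      -> return 1
    -> return 2
  -> return 4
-> return 8

Final answer: 8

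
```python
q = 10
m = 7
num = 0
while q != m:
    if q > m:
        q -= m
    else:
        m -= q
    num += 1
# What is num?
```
Trace:
  q=10
  q=10, m=7
  q=10, m=7, num=0
  q=3, m=7, num=1
  q=3, m=4, num=2
  q=3, m=1, num=3
  q=2, m=1, num=4
  q=1, m=1, num=5

Final answer: 5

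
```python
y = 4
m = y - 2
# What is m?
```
Trace:
  y=4
  y=4, m=2

Final answer: 2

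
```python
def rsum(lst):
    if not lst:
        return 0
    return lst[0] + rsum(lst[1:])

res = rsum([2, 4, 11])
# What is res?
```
Call trace:
rsum(lst=[2, 4, 11])
  rsum(lst=[4, 11])
    rsum(lst=[11])
      rsum(lst=[])
      -> return 0
    -> return 11
  -> return 15
-> return 17

Final answer: 17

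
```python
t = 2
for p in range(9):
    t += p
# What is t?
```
Trace:
  t=2
  t=2, p=0
  t=3, p=1
  t=5, p=2
  t=8, p=3
  t=12, p=4
  t=17, p=5
  t=23, p=6
  t=30, p=7
  t=38, p=8

Final answer: 38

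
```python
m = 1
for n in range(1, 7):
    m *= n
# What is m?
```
Trace:
  m=1
  m=1, n=1
  m=2, n=2
  m=6, n=3
  m=24, n=4
  m=120, n=5
  m=720, n=6

Final answer: 720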